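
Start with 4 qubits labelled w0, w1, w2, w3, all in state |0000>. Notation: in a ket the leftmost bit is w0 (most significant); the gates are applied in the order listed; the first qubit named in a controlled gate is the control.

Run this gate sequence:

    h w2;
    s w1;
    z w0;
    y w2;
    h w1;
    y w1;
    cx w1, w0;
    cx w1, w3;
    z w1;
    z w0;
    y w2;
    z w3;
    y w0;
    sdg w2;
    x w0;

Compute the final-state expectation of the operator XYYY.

In the final state, XYYY has expectation -1.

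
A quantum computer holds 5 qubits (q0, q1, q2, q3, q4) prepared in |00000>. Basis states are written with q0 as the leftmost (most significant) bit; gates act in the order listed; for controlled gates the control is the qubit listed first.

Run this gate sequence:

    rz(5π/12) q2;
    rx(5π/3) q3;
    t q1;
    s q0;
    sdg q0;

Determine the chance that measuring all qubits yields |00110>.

The probability of measuring |00110> is 0.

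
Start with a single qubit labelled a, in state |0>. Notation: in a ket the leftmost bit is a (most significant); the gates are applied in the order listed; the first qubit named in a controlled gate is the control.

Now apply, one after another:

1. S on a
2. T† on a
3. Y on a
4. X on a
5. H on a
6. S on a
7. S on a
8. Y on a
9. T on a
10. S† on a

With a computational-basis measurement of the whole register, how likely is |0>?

Outcome |0> occurs with probability 1/2.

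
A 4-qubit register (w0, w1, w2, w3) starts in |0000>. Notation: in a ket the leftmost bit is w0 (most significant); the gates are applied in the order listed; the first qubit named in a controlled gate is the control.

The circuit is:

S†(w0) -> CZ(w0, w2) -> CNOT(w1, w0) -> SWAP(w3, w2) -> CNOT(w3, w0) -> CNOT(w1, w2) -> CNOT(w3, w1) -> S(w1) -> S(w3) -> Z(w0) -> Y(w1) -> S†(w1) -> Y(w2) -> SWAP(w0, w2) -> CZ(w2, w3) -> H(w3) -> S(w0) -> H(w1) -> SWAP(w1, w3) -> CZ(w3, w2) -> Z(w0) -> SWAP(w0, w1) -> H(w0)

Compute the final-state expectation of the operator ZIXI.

In the final state, ZIXI has expectation 0.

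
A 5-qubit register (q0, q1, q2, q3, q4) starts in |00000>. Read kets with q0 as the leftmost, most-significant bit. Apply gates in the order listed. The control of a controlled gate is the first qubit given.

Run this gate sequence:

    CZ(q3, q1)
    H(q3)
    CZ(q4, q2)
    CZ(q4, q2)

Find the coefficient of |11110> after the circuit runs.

The final state's coefficient on |11110> equals 0. Key observation: the block from step 3 through step 4 cancels to the identity and can be dropped.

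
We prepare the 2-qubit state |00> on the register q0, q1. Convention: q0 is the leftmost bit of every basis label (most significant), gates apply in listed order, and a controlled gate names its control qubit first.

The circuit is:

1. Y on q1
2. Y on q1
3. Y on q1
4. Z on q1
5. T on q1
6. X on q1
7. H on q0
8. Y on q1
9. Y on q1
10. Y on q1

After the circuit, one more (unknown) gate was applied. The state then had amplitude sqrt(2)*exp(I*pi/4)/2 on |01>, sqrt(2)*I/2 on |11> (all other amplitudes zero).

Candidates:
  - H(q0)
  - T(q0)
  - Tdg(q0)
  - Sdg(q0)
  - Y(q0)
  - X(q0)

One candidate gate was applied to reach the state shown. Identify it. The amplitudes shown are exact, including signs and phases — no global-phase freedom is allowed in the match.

It was T(q0) that produced the state shown.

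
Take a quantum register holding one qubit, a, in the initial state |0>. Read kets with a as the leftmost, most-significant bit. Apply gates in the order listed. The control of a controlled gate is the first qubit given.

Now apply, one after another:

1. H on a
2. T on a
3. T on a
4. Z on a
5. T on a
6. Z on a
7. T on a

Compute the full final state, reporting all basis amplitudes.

The final amplitudes are sqrt(2)/2 on |0>, -sqrt(2)/2 on |1>.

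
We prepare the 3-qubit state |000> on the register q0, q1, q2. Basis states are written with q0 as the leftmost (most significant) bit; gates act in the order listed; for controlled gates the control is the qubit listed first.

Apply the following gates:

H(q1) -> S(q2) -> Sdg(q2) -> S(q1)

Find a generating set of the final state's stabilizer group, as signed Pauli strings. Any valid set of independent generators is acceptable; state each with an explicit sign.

The final state is stabilized by the group generated by +IYI, +ZII, +IIZ; other independent generating sets are equally valid. Key observation: the block from step 2 through step 3 cancels to the identity and can be dropped.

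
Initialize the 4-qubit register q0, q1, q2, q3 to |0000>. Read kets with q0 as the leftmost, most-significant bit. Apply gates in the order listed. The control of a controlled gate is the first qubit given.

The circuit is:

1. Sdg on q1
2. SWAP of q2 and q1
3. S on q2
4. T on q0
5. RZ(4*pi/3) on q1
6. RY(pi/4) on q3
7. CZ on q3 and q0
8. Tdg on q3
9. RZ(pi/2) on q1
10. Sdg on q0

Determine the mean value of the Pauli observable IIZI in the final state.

The observable IIZI averages to 1.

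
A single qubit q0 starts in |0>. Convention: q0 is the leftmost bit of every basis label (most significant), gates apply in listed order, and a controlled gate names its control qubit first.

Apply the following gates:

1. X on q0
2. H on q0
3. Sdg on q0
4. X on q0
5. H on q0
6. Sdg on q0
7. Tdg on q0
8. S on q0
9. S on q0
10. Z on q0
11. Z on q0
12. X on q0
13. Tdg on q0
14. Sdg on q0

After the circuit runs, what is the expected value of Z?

The expectation value of Z is 0.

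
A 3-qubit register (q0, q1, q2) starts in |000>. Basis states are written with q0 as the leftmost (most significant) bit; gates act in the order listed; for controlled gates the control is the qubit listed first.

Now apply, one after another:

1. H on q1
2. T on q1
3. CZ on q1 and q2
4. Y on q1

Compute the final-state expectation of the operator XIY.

The observable XIY averages to 0.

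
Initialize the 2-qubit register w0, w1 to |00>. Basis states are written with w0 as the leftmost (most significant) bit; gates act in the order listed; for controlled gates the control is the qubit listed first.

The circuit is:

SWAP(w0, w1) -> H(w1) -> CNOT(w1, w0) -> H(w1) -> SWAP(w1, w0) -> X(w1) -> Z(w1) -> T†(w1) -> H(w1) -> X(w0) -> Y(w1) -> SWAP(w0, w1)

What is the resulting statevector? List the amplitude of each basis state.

The resulting statevector has amplitude sqrt(2)*(-exp(I*pi/4) + I)/4 on |00>, sqrt(2)*(-I - exp(I*pi/4))/4 on |01>, sqrt(2)*(-I - exp(I*pi/4))/4 on |10>, sqrt(2)*(-exp(I*pi/4) + I)/4 on |11>.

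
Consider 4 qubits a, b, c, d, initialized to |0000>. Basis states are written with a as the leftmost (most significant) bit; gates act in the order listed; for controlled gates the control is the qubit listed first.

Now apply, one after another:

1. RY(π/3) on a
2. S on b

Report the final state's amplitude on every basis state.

The final amplitudes are sqrt(3)/2 on |0000>, 1/2 on |1000>, and 0 on every other basis state.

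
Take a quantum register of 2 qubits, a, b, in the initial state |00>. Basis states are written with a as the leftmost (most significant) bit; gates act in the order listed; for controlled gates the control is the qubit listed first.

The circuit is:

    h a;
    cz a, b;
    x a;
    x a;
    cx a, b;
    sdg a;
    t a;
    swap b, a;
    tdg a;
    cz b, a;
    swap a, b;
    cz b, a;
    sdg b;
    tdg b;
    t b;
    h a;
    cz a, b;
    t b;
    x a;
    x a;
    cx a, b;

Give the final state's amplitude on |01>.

The final state's coefficient on |01> equals -exp(I*pi/4)/2. Key observation: gates 19-20 undo each other exactly, leaving only the rest of the circuit to track.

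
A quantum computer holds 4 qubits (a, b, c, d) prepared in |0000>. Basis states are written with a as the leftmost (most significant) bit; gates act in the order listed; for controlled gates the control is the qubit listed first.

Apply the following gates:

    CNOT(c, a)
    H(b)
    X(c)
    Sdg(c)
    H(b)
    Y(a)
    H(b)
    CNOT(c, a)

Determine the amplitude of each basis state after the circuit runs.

The resulting statevector has amplitude sqrt(2)/2 on |0010>, sqrt(2)/2 on |0110>, and 0 on every other basis state.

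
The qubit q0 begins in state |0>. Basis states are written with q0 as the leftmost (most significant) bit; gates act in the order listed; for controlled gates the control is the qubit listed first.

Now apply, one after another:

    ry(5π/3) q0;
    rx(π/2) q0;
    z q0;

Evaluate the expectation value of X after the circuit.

The observable X averages to sqrt(3)/2.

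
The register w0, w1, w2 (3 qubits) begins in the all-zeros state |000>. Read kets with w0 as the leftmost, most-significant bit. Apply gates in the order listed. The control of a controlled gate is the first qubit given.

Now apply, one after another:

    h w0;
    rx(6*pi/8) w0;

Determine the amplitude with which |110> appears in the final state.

|110> carries amplitude 0 in the final state.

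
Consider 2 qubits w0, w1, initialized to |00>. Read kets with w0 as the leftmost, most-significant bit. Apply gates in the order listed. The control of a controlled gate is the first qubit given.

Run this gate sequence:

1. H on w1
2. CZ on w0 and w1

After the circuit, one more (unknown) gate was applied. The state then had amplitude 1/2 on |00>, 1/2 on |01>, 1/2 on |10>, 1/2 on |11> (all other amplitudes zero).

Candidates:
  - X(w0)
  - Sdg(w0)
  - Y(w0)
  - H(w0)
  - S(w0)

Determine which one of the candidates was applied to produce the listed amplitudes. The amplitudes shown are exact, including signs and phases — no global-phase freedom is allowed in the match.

The applied gate was H(w0).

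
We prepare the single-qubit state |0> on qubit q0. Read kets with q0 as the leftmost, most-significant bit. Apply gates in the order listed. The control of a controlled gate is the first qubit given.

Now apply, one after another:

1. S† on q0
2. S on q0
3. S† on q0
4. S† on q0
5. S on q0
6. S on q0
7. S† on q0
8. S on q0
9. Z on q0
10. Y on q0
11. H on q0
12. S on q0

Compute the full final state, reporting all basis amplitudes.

After the circuit, the state carries amplitude sqrt(2)*I/2 on |0>, sqrt(2)/2 on |1>. Key observation: steps 1-8 multiply out to the identity, so the circuit reduces to the remaining gates.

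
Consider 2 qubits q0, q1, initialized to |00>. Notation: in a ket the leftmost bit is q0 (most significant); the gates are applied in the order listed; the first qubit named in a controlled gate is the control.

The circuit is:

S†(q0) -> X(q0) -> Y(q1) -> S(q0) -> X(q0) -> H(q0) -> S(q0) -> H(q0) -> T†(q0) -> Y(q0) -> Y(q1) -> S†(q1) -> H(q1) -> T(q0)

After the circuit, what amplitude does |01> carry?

The amplitude on |01> is sqrt(2)*(-1 + I)*exp(3*I*pi/4)/4.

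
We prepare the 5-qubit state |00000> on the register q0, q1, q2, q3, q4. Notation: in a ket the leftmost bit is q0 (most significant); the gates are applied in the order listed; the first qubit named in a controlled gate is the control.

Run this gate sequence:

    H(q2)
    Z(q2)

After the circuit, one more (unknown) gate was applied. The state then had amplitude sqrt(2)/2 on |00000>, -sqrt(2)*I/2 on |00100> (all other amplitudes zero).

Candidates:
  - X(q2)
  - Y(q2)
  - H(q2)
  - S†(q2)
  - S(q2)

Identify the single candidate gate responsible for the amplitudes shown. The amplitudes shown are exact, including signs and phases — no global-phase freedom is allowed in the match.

It was S(q2) that produced the state shown.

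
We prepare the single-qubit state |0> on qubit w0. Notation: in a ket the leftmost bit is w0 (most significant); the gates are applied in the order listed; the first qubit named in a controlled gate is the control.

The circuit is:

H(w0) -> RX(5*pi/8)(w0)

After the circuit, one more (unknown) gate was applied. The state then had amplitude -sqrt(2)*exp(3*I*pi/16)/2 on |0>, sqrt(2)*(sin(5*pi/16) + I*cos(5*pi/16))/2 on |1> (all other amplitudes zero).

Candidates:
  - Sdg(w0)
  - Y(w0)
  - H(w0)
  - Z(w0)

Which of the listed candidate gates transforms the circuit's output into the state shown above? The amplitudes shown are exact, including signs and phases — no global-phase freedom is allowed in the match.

The applied gate was Y(w0).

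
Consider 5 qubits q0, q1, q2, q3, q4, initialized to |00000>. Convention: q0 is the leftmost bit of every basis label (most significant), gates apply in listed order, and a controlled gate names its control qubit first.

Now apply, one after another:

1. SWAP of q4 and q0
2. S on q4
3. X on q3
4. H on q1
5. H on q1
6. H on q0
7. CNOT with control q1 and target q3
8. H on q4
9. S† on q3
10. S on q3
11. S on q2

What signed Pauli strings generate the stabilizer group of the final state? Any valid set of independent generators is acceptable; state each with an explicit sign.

The stabilizer group can be generated by +XIIII, +IIIIX, +IZIII, +IIZII, -IIIZI, among other valid generating sets. Key observation: gates 4-5 undo each other exactly, leaving only the rest of the circuit to track.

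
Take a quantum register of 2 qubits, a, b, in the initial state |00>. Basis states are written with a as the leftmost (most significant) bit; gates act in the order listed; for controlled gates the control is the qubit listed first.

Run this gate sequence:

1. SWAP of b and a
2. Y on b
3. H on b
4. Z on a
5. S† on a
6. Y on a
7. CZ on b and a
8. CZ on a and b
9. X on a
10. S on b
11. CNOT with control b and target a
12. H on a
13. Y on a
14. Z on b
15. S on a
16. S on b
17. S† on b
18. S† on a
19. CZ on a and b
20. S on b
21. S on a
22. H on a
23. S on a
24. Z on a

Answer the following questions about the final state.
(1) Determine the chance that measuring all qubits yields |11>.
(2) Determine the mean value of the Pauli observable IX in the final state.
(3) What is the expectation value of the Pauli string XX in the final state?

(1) The probability of measuring |11> is 1/4. Key observation: the block from step 15 through step 18 cancels to the identity and can be dropped.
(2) In the final state, IX has expectation 1.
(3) In the final state, XX has expectation 1.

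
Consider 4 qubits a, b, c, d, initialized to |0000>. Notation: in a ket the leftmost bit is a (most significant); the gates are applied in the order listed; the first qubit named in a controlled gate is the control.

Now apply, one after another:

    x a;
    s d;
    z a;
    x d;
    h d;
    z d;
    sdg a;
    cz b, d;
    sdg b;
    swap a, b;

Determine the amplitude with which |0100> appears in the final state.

The final state's coefficient on |0100> equals sqrt(2)*I/2.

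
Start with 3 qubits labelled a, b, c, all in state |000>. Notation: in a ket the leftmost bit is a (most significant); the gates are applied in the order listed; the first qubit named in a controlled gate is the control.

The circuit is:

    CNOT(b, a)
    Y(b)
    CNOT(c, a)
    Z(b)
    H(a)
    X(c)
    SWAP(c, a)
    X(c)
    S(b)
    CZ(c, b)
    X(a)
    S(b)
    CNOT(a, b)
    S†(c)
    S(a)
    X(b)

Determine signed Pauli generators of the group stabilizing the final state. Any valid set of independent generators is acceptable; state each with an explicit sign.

One valid set of independent stabilizer generators is +IIY, +ZII, +IZI (any independent generating set of the same group is equally correct).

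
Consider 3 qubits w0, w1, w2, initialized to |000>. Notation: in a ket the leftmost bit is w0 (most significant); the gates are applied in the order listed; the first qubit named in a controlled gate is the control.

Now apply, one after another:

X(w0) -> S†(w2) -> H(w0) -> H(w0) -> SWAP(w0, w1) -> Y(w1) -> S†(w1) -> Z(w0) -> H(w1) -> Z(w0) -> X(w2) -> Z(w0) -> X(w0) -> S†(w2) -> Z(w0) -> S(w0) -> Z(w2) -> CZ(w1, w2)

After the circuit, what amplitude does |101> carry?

The amplitude on |101> is -sqrt(2)*I/2.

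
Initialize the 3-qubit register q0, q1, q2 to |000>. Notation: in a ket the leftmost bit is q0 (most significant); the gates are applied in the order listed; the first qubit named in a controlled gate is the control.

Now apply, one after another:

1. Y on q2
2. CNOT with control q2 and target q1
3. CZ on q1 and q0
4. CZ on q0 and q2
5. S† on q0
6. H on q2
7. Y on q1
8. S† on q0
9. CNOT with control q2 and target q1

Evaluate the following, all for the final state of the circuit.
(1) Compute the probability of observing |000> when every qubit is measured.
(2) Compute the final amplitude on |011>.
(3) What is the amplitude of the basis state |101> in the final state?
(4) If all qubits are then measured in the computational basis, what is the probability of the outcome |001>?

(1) A full measurement returns |000> with probability 1/2.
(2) The final state's coefficient on |011> equals -sqrt(2)/2.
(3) |101> carries amplitude 0 in the final state.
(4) A full measurement returns |001> with probability 0.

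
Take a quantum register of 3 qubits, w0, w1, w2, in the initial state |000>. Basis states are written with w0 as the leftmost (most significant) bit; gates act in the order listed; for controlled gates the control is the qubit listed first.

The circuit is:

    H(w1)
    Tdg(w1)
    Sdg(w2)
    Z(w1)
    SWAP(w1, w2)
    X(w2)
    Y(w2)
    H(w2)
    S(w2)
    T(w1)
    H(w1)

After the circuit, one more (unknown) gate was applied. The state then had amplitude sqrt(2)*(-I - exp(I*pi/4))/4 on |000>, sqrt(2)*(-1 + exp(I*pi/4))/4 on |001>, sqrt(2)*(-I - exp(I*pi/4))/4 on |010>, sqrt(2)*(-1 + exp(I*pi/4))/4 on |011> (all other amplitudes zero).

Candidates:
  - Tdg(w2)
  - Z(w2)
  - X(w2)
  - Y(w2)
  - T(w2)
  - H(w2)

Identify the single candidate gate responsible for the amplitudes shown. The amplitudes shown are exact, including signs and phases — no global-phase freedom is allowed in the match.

The unique candidate consistent with the amplitudes is T(w2).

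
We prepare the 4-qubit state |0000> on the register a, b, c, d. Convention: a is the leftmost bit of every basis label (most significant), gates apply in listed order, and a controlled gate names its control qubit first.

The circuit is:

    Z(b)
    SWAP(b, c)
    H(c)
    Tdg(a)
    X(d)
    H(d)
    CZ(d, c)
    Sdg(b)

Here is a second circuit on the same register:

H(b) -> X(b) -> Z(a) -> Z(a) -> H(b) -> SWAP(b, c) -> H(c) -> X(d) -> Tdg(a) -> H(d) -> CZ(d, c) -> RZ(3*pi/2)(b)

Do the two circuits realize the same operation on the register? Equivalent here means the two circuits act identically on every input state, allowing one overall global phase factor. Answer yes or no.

Yes — the two circuits implement the same unitary up to a global phase.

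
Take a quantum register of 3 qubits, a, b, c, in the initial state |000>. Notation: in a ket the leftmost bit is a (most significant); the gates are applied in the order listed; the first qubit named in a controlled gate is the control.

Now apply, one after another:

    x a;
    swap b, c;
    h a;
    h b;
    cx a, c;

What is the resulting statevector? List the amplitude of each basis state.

The resulting statevector has amplitude 1/2 on |000>, 0 on |001>, 1/2 on |010>, 0 on |011>, 0 on |100>, -1/2 on |101>, 0 on |110>, -1/2 on |111>.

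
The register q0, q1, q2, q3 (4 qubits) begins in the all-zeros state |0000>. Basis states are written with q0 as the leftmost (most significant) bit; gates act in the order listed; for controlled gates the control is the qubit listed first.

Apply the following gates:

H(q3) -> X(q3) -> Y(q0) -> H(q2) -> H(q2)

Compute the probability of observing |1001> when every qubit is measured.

Outcome |1001> occurs with probability 1/2.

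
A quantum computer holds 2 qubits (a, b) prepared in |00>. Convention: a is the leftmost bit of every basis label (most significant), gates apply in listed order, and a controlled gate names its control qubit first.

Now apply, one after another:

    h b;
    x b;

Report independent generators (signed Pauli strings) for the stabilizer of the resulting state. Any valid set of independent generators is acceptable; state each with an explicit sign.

One valid set of independent stabilizer generators is +IX, +ZI (any independent generating set of the same group is equally correct).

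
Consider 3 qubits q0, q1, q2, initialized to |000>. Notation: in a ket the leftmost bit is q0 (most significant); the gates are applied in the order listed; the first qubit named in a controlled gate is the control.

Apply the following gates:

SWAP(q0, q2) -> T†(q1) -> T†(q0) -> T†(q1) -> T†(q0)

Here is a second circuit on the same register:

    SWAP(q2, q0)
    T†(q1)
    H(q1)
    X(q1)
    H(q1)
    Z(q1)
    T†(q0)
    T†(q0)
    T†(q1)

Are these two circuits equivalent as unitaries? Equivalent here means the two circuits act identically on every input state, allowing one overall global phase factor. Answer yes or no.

Yes — the two circuits implement the same unitary up to a global phase.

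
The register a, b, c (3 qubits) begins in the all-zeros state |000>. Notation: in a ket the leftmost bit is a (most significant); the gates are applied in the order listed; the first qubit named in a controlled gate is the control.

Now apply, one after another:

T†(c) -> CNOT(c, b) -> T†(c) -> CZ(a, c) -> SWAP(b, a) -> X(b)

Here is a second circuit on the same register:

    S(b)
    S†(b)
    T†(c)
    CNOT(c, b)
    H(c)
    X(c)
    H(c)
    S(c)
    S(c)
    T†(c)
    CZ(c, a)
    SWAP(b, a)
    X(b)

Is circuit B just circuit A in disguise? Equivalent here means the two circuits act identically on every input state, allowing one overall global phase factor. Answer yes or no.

Yes: on every input state the two circuits agree up to one overall phase factor.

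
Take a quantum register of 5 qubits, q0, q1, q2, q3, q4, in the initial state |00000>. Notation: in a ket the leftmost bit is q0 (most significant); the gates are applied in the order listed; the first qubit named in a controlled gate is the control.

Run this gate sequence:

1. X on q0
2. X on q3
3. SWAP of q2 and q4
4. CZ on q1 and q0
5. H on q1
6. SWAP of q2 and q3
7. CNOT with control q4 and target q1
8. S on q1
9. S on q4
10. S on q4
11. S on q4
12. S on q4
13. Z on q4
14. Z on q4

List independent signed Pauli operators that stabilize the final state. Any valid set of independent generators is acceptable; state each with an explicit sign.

The stabilizer group can be generated by +IYIII, -ZIIII, -IIZII, +IIIZI, +IIIIZ, among other valid generating sets. Key observation: gates 9-12 undo each other exactly, leaving only the rest of the circuit to track.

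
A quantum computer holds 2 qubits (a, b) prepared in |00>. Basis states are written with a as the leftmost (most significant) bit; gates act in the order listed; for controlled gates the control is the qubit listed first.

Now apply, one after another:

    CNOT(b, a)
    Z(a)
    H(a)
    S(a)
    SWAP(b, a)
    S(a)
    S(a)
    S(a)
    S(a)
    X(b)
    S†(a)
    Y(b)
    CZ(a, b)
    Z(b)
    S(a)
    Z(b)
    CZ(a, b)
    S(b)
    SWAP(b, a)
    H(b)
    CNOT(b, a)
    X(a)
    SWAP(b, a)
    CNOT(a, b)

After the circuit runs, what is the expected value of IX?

The observable IX averages to 1. Key observation: gates 6-9 undo each other exactly, leaving only the rest of the circuit to track.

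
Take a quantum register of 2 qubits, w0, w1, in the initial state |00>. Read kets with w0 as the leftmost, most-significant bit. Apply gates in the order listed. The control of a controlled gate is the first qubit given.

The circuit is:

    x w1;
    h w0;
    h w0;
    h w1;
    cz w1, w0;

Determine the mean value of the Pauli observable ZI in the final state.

The expectation value of ZI is 1.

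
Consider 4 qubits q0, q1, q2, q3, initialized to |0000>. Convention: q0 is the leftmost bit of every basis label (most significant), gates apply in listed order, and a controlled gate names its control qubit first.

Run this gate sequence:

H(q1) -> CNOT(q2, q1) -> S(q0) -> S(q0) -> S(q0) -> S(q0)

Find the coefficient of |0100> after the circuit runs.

|0100> carries amplitude sqrt(2)/2 in the final state. Key observation: steps 3-6 multiply out to the identity, so the circuit reduces to the remaining gates.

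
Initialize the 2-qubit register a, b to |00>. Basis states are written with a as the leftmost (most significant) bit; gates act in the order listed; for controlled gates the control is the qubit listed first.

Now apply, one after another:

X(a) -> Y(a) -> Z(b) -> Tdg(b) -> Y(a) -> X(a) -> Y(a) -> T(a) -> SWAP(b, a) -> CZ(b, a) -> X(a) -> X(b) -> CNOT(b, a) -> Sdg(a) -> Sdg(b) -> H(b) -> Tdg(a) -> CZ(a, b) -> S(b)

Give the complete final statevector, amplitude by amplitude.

The resulting statevector has amplitude 0 on |00>, 0 on |01>, sqrt(2)/2 on |10>, -sqrt(2)*I/2 on |11>.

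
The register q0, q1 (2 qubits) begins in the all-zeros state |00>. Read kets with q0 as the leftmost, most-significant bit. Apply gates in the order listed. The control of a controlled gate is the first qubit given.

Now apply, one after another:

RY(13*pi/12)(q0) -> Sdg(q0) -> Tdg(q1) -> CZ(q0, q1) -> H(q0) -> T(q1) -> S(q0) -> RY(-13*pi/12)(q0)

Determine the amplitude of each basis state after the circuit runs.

The final amplitudes are -sqrt(3)/4 - 1/4 on |00>, 0 on |01>, -1/4 + sqrt(3)/4 + sqrt(2)*I/2 on |10>, 0 on |11>.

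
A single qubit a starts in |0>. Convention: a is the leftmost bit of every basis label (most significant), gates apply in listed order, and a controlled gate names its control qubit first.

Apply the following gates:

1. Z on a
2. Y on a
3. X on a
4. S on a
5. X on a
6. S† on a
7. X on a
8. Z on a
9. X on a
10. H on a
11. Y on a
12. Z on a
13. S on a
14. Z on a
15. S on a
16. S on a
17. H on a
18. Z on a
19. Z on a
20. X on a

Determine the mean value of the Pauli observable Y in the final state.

The expectation value of Y is -1.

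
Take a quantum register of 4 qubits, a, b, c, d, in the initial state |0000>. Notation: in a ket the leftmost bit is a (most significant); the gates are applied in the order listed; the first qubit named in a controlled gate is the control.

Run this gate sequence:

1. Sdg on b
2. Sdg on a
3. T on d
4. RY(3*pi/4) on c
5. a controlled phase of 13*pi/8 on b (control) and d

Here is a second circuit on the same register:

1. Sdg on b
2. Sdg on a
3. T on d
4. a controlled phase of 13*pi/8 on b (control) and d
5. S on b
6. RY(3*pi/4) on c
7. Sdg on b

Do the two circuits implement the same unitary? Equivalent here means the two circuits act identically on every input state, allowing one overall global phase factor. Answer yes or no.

Yes: on every input state the two circuits agree up to one overall phase factor.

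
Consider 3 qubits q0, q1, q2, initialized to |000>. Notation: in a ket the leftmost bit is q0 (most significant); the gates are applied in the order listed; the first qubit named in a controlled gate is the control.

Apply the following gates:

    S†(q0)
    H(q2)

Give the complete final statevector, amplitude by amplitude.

After the circuit, the state carries amplitude sqrt(2)/2 on |000>, sqrt(2)/2 on |001>, and 0 on every other basis state.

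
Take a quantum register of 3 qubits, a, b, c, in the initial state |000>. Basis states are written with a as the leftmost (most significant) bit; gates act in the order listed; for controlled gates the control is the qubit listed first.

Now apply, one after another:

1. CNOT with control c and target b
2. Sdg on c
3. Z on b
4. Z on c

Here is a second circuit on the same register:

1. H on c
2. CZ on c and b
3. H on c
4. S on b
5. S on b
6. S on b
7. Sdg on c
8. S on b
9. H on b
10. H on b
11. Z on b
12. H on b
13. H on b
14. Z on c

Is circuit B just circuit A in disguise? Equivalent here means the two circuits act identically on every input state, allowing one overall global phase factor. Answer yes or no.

No, they are not equivalent — no single phase factor reconciles the two unitaries.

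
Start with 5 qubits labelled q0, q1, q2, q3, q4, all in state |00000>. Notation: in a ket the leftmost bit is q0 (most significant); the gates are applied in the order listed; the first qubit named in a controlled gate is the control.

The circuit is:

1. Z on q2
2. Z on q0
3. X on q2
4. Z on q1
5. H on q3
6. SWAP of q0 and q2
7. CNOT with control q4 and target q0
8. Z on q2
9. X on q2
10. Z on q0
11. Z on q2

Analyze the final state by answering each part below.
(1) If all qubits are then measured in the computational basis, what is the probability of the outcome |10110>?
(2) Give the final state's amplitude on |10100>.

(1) Outcome |10110> occurs with probability 1/2.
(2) |10100> carries amplitude sqrt(2)/2 in the final state.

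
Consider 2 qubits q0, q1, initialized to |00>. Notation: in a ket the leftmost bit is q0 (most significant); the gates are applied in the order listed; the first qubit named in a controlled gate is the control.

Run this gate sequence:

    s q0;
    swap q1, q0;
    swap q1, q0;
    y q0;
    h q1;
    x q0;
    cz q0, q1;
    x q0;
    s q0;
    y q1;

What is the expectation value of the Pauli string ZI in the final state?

The observable ZI averages to -1. Key observation: the block from step 2 through step 3 cancels to the identity and can be dropped.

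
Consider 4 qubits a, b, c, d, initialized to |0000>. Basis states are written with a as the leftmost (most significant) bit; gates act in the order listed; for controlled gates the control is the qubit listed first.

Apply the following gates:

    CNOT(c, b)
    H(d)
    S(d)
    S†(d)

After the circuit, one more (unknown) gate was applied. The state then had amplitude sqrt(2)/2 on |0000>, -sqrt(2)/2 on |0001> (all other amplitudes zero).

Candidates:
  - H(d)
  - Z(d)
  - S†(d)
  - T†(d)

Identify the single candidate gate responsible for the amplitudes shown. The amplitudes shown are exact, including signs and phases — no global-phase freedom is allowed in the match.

The unique candidate consistent with the amplitudes is Z(d).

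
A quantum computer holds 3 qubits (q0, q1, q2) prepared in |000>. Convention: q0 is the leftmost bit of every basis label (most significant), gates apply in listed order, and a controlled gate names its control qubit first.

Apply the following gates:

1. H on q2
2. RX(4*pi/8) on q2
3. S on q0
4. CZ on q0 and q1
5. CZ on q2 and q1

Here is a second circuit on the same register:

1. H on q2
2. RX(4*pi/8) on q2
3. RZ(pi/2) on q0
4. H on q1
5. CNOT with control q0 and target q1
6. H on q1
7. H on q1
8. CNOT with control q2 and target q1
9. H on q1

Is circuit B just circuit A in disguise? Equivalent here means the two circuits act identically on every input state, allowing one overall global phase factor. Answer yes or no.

Yes — the two circuits implement the same unitary up to a global phase.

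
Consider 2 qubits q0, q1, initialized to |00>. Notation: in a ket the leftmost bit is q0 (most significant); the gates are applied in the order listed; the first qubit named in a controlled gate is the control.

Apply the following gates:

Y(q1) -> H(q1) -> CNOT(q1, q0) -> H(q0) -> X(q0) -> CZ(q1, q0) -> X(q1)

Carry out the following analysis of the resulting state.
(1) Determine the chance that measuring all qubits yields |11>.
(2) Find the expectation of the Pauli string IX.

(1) The probability of measuring |11> is 1/4.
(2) The observable IX averages to 1.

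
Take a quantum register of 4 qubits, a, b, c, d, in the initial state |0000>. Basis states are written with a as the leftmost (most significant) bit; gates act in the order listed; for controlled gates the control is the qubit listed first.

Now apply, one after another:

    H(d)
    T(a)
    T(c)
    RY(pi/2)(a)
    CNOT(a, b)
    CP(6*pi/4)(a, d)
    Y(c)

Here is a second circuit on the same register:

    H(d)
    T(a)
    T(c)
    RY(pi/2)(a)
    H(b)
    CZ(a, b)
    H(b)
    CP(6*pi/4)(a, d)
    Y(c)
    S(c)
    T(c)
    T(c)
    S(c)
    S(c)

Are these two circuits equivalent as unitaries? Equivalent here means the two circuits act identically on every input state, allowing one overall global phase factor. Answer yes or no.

Yes: on every input state the two circuits agree up to one overall phase factor.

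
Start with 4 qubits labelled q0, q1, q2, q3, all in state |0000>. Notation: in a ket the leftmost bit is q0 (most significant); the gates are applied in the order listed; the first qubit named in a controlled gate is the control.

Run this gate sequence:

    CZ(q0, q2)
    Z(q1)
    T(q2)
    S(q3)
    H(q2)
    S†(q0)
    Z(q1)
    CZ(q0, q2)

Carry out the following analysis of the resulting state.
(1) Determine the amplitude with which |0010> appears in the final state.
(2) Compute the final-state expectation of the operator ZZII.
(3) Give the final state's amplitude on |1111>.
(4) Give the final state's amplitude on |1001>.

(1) The final state's coefficient on |0010> equals sqrt(2)/2.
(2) The observable ZZII averages to 1.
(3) |1111> carries amplitude 0 in the final state.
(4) |1001> carries amplitude 0 in the final state.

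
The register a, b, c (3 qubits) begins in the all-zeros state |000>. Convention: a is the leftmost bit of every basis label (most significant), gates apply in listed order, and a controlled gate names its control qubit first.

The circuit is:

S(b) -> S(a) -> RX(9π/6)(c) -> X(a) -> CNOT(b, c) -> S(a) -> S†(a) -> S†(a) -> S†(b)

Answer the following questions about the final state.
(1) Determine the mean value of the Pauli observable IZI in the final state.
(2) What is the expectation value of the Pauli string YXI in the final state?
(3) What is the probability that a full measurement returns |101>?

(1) The observable IZI averages to 1.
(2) The expectation value of YXI is 0.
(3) A full measurement returns |101> with probability 1/2.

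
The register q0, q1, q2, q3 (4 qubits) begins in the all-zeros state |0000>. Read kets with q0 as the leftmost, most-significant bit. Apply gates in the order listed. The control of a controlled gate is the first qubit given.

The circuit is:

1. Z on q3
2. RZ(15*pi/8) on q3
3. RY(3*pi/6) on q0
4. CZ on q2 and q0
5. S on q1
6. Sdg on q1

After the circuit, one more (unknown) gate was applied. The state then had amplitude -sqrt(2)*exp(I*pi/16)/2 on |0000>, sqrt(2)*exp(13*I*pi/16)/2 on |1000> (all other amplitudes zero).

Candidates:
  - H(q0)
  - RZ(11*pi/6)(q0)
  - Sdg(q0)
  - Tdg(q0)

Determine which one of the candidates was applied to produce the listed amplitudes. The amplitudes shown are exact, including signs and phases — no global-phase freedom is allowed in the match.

The unique candidate consistent with the amplitudes is Tdg(q0). Key observation: steps 5-6 multiply out to the identity, so the circuit reduces to the remaining gates.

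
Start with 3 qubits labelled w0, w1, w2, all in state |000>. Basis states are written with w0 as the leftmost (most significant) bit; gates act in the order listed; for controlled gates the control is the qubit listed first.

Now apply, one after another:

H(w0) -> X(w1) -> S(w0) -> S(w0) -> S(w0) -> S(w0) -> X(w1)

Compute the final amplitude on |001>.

|001> carries amplitude 0 in the final state. Key observation: steps 3-6 multiply out to the identity, so the circuit reduces to the remaining gates.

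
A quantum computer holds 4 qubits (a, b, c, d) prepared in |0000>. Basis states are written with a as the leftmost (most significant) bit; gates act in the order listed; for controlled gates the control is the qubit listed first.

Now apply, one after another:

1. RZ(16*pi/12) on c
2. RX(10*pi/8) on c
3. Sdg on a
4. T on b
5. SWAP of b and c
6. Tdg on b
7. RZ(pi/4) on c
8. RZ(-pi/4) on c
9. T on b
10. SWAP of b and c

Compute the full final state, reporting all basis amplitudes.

The resulting statevector has amplitude sqrt(2 - sqrt(2))*exp(I*pi/3)/2 on |0000>, sqrt(sqrt(2) + 2)*exp(5*I*pi/6)/2 on |0010>, and 0 on every other basis state.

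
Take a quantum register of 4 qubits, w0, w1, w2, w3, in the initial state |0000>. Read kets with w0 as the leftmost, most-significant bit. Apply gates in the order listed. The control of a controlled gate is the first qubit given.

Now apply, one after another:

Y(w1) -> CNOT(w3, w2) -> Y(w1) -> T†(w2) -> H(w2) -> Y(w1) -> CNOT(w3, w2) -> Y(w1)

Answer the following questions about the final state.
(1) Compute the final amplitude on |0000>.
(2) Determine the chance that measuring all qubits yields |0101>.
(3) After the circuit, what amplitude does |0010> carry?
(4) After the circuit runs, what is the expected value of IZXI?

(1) The amplitude on |0000> is sqrt(2)/2.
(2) A full measurement returns |0101> with probability 0.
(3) |0010> carries amplitude sqrt(2)/2 in the final state.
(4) The observable IZXI averages to 1.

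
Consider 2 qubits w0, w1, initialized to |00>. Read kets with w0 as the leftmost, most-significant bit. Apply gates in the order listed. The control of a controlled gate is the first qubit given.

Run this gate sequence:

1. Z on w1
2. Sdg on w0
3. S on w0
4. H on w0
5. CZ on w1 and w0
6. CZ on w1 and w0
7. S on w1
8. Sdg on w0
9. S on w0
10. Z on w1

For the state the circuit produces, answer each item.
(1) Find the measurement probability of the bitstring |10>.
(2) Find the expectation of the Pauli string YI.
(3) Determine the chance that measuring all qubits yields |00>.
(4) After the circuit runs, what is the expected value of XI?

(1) The probability of measuring |10> is 1/2.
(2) In the final state, YI has expectation 0.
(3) The probability of measuring |00> is 1/2.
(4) The expectation value of XI is 1.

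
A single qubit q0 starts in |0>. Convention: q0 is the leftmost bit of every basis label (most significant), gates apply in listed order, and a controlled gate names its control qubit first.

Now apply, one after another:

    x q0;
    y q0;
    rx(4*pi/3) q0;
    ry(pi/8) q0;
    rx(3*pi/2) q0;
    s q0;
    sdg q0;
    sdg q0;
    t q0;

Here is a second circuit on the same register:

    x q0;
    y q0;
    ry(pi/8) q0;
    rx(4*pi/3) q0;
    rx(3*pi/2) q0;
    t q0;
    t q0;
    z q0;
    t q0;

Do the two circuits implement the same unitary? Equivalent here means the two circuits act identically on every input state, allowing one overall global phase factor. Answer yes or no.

No: there is an input state on which the two circuits produce genuinely different outputs (not merely differing by a phase).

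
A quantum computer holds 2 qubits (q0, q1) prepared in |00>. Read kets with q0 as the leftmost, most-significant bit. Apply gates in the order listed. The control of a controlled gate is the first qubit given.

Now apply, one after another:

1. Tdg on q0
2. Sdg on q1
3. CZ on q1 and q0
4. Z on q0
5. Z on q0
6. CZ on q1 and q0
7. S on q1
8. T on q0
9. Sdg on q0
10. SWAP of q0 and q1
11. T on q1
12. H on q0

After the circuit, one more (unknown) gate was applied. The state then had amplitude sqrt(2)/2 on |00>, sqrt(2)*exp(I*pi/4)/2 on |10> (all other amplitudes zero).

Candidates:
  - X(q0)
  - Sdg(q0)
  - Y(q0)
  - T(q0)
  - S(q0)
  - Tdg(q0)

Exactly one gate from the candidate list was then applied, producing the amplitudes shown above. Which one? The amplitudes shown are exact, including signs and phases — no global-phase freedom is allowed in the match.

The unique candidate consistent with the amplitudes is T(q0). Key observation: gates 1-8 undo each other exactly, leaving only the rest of the circuit to track.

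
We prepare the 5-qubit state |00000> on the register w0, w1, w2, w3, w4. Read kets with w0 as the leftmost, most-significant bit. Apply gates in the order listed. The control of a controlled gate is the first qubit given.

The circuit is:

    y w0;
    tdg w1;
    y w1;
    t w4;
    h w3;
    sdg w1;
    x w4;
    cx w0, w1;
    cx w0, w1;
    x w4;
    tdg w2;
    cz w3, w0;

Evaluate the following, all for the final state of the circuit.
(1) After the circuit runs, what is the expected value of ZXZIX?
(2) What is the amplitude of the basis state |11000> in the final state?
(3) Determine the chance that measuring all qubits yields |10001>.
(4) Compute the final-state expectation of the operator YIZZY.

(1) The expectation value of ZXZIX is 0. Key observation: gates 7-10 undo each other exactly, leaving only the rest of the circuit to track.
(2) |11000> carries amplitude sqrt(2)*I/2 in the final state.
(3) A full measurement returns |10001> with probability 0.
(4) The observable YIZZY averages to 0.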